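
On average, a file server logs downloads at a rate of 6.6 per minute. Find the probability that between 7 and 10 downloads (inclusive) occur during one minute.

0.4166

With mean μ = 6.6 per minute,
P(7 ≤ N ≤ 10) = Σ_{j=7}^{10} e^(−6.6) · 6.6^j/j! ≈ 0.4166.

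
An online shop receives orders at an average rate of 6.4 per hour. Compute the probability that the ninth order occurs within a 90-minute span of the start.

0.6204

Over the interval, μ = 6.4 × 1.5 = 9.6 (a 90-minute span = 1.5 hours).
The ninth arrival falls in the interval iff at least 9 events occur there: P(S_9 ≤ t) = P(N ≥ 9) = 1 − P(N ≤ 8) ≈ 0.6204.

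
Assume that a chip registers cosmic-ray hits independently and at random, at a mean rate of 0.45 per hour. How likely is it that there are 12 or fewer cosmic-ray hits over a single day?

Over the interval, μ = 0.45 × 24 = 10.8 (a day = 24 hours).
P(N ≤ 12) = Σ_{j=0}^{12} e^(−μ) μ^j/j! ≈ 0.7104.

0.7104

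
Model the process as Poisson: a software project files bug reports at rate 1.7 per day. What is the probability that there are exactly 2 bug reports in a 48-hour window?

Over the interval, μ = 1.7 × 2 = 3.4 (a 48-hour window = 2 days).
P(N = 2) = e^(−μ) μ^2/2! = e^(−3.4) · 3.4^2/2 ≈ 0.1929.

0.1929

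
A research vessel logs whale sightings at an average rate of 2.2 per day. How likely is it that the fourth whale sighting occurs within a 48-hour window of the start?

Over the interval, μ = 2.2 × 2 = 4.4 (a 48-hour window = 2 days).
The fourth arrival falls in the interval iff at least 4 events occur there: P(S_4 ≤ t) = P(N ≥ 4) = 1 − P(N ≤ 3) ≈ 0.6406.

0.6406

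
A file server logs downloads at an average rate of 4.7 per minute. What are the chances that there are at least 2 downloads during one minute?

With mean μ = 4.7 per minute,
P(N ≥ 2) = 1 − P(N ≤ 1) = 1 − Σ_{j=0}^{1} e^(−μ) μ^j/j! ≈ 0.9482.

0.9482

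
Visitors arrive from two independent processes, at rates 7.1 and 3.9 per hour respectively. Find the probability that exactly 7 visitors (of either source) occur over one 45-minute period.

Independent Poisson processes superpose: combined rate λ = 7.1 + 3.9 = 11 per hour.
Over the interval, μ = 11 × 0.75 = 8.25 (a 45-minute period = 0.75 hours).
P(N = 7) = e^(−8.25) · 8.25^7/7! ≈ 0.1348.

0.1348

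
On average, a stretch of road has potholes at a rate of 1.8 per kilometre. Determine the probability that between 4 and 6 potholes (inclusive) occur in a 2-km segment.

0.4115

Over the interval, μ = 1.8 × 2 = 3.6 (a 2-km segment = 2 kilometres).
P(4 ≤ N ≤ 6) = Σ_{j=4}^{6} e^(−3.6) · 3.6^j/j! ≈ 0.4115.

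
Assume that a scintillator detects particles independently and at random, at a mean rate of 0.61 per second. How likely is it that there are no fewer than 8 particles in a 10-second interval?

Over the interval, μ = 0.61 × 10 = 6.1 (a 10-second interval = 10 seconds).
P(N ≥ 8) = 1 − P(N ≤ 7) = 1 − Σ_{j=0}^{7} e^(−μ) μ^j/j! ≈ 0.2699.

0.2699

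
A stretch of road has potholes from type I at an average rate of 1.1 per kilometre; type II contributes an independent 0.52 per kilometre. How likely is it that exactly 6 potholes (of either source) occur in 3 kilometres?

0.1418

Independent Poisson processes superpose: combined rate λ = 1.1 + 0.52 = 1.62 per kilometre.
Over the interval, μ = 1.62 × 3 = 4.86 (3 kilometres).
P(N = 6) = e^(−4.86) · 4.86^6/6! ≈ 0.1418.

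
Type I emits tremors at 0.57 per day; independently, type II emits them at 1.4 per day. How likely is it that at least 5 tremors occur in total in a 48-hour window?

0.3594

Independent Poisson processes superpose: combined rate λ = 0.57 + 1.4 = 1.97 per day.
Over the interval, μ = 1.97 × 2 = 3.94 (a 48-hour window = 2 days).
P(N ≥ 5) = 1 − P(N ≤ 4) ≈ 0.3594.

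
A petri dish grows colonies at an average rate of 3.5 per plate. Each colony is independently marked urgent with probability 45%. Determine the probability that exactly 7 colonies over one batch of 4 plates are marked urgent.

Thinning: the colonies that are marked urgent themselves form a Poisson process with rate 0.45 × 3.5 = 1.575 per plate.
Over the interval, μ = 1.575 × 4 = 6.3 (a batch of 4 plates = 4 plates).
P(N = 7) = e^(−6.3) · 6.3^7/7! ≈ 0.1435.

0.1435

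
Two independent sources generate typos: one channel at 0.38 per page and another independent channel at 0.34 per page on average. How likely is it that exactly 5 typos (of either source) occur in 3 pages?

0.0452

Independent Poisson processes superpose: combined rate λ = 0.38 + 0.34 = 0.72 per page.
Over the interval, μ = 0.72 × 3 = 2.16 (3 pages).
P(N = 5) = e^(−2.16) · 2.16^5/5! ≈ 0.0452.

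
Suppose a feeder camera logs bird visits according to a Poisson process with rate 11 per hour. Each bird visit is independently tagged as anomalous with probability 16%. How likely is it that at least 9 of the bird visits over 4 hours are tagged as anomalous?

0.2761

Thinning: the bird visits that are tagged as anomalous themselves form a Poisson process with rate 0.16 × 11 = 1.76 per hour.
Over the interval, μ = 1.76 × 4 = 7.04 (4 hours).
P(N ≥ 9) = 1 − P(N ≤ 8) ≈ 0.2761.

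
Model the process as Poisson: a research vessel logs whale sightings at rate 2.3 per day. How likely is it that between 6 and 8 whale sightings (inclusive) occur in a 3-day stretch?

0.4284

Over the interval, μ = 2.3 × 3 = 6.9 (a 3-day stretch = 3 days).
P(6 ≤ N ≤ 8) = Σ_{j=6}^{8} e^(−6.9) · 6.9^j/j! ≈ 0.4284.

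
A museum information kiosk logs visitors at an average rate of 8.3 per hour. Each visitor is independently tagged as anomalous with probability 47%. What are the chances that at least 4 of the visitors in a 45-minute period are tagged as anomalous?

0.3361

Thinning: the visitors that are tagged as anomalous themselves form a Poisson process with rate 0.47 × 8.3 = 3.901 per hour.
Over the interval, μ = 3.901 × 0.75 = 2.92575 (a 45-minute period = 0.75 hours).
P(N ≥ 4) = 1 − P(N ≤ 3) ≈ 0.3361.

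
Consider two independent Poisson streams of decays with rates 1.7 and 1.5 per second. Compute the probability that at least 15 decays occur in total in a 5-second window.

Independent Poisson processes superpose: combined rate λ = 1.7 + 1.5 = 3.2 per second.
Over the interval, μ = 3.2 × 5 = 16 (a 5-second window = 5 seconds).
P(N ≥ 15) = 1 − P(N ≤ 14) ≈ 0.6325.

0.6325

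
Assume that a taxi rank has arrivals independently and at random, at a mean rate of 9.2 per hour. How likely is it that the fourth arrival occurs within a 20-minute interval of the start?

0.3677

Over the interval, μ = 9.2 × 1/3 ≈ 3.06667 (a 20-minute interval = 1/3 hours).
The fourth arrival falls in the interval iff at least 4 events occur there: P(S_4 ≤ t) = P(N ≥ 4) = 1 − P(N ≤ 3) ≈ 0.3677.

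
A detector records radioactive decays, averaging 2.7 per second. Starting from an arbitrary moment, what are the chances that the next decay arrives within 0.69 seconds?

0.8448

Inter-arrival times are exponential with rate λ = 2.7 per second.
P(T ≤ 0.69) = 1 − e^(−λt) = 1 − e^(−2.7 × 0.69) = 1 − e^(−1.863) ≈ 0.8448.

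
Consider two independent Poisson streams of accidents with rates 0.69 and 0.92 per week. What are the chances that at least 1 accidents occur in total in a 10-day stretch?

0.8997

Independent Poisson processes superpose: combined rate λ = 0.69 + 0.92 = 1.61 per week.
Over the interval, μ = 1.61 × 10/7 = 2.3 (a 10-day stretch = 10/7 weeks).
P(N ≥ 1) = 1 − P(N ≤ 0) ≈ 0.8997.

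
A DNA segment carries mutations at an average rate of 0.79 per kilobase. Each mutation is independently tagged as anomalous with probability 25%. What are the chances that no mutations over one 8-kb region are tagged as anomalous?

Thinning: the mutations that are tagged as anomalous themselves form a Poisson process with rate 0.25 × 0.79 = 0.1975 per kilobase.
Over the interval, μ = 0.1975 × 8 = 1.58 (an 8-kb region = 8 kilobases).
P(N = 0) = e^(−1.58) · 1.58^0/0! ≈ 0.2060.

0.2060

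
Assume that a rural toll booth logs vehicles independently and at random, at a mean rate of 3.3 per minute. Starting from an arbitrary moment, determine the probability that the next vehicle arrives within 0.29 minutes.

Inter-arrival times are exponential with rate λ = 3.3 per minute.
P(T ≤ 0.29) = 1 − e^(−λt) = 1 − e^(−3.3 × 0.29) = 1 − e^(−0.957) ≈ 0.6160.

0.6160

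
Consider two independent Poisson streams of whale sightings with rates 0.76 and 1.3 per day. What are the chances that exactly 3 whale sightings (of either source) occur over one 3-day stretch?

0.0814

Independent Poisson processes superpose: combined rate λ = 0.76 + 1.3 = 2.06 per day.
Over the interval, μ = 2.06 × 3 = 6.18 (a 3-day stretch = 3 days).
P(N = 3) = e^(−6.18) · 6.18^3/3! ≈ 0.0814.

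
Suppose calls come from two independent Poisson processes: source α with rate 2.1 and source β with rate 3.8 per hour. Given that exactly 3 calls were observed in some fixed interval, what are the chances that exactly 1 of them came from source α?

Given the total, each event is independently from source α with probability p = λ_α/(λ_α+λ_β) = 2.1/5.9 ≈ 0.3559.
So K ~ Binomial(3, 2.1/5.9): P(K = 1) = C(3,1) · (2.1/5.9)^1 · (3.8/5.9)^2 ≈ 0.4429.

0.4429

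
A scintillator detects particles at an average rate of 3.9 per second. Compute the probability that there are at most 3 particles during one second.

0.4532

With mean μ = 3.9 per second,
P(N ≤ 3) = Σ_{j=0}^{3} e^(−μ) μ^j/j! ≈ 0.4532.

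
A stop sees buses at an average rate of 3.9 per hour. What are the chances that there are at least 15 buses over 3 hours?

0.2015

Over the interval, μ = 3.9 × 3 = 11.7 (3 hours).
P(N ≥ 15) = 1 − P(N ≤ 14) = 1 − Σ_{j=0}^{14} e^(−μ) μ^j/j! ≈ 0.2015.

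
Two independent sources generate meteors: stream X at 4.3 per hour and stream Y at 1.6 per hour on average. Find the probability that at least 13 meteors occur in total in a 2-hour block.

Independent Poisson processes superpose: combined rate λ = 4.3 + 1.6 = 5.9 per hour.
Over the interval, μ = 5.9 × 2 = 11.8 (a 2-hour block = 2 hours).
P(N ≥ 13) = 1 − P(N ≤ 12) ≈ 0.4012.

0.4012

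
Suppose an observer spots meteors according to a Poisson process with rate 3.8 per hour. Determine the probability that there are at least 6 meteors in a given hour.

With mean μ = 3.8 per hour,
P(N ≥ 6) = 1 − P(N ≤ 5) = 1 − Σ_{j=0}^{5} e^(−μ) μ^j/j! ≈ 0.1844.

0.1844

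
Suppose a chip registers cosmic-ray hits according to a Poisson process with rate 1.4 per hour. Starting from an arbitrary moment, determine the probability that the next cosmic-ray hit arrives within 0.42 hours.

0.4446

Inter-arrival times are exponential with rate λ = 1.4 per hour.
P(T ≤ 0.42) = 1 − e^(−λt) = 1 − e^(−1.4 × 0.42) = 1 − e^(−0.588) ≈ 0.4446.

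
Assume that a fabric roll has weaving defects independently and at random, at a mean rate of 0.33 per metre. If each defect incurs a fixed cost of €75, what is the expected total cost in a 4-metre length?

€99

E[N] = 0.33 × 4 = 1.32 (a 4-metre length = 4 metres); E[cost] = 1.32 × €75 = €99.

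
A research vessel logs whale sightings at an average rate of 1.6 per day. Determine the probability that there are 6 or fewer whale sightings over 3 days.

0.7908

Over the interval, μ = 1.6 × 3 = 4.8 (3 days).
P(N ≤ 6) = Σ_{j=0}^{6} e^(−μ) μ^j/j! ≈ 0.7908.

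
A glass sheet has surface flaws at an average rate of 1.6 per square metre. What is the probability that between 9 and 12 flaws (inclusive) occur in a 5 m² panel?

Over the interval, μ = 1.6 × 5 = 8 (a 5 m² panel = 5 square metres).
P(9 ≤ N ≤ 12) = Σ_{j=9}^{12} e^(−8) · 8^j/j! ≈ 0.3437.

0.3437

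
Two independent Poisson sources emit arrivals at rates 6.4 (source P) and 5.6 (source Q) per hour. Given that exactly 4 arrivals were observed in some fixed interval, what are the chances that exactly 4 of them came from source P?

Given the total, each event is independently from source P with probability p = λ_P/(λ_P+λ_Q) = 6.4/12 ≈ 0.5333.
So K ~ Binomial(4, 6.4/12): P(K = 4) = C(4,4) · (6.4/12)^4 · (5.6/12)^0 ≈ 0.0809.

0.0809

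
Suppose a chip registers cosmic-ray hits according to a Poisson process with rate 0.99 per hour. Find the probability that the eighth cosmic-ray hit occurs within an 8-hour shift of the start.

0.5358

Over the interval, μ = 0.99 × 8 = 7.92 (an 8-hour shift = 8 hours).
The eighth arrival falls in the interval iff at least 8 events occur there: P(S_8 ≤ t) = P(N ≥ 8) = 1 − P(N ≤ 7) ≈ 0.5358.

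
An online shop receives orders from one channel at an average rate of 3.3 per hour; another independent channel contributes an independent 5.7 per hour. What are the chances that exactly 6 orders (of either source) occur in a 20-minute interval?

0.0504

Independent Poisson processes superpose: combined rate λ = 3.3 + 5.7 = 9 per hour.
Over the interval, μ = 9 × 1/3 = 3 (a 20-minute interval = 1/3 hours).
P(N = 6) = e^(−3) · 3^6/6! ≈ 0.0504.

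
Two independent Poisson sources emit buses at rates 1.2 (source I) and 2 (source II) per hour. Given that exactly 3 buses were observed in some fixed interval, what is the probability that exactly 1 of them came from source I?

0.4395

Given the total, each event is independently from source I with probability p = λ_I/(λ_I+λ_II) = 1.2/3.2 = 0.3750.
So K ~ Binomial(3, 1.2/3.2): P(K = 1) = C(3,1) · (1.2/3.2)^1 · (2/3.2)^2 ≈ 0.4395.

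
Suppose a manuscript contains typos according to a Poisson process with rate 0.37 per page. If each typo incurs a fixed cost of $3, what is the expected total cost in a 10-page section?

$11.1

E[N] = 0.37 × 10 = 3.7 (a 10-page section = 10 pages); E[cost] = 3.7 × $3 = $11.1.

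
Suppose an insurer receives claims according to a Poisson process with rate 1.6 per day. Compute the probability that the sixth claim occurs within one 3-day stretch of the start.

0.3490

Over the interval, μ = 1.6 × 3 = 4.8 (a 3-day stretch = 3 days).
The sixth arrival falls in the interval iff at least 6 events occur there: P(S_6 ≤ t) = P(N ≥ 6) = 1 − P(N ≤ 5) ≈ 0.3490.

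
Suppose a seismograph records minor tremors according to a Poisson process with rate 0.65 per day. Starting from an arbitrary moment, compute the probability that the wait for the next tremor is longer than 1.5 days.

0.3772

The wait for the next event is exponential with rate λ = 0.65 per day.
P(T > 1.5) = e^(−λt) = e^(−0.65 × 1.5) = e^(−0.975) ≈ 0.3772.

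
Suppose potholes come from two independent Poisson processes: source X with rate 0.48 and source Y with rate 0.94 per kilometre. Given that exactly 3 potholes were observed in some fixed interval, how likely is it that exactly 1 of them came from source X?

0.4444

Given the total, each event is independently from source X with probability p = λ_X/(λ_X+λ_Y) = 0.48/1.42 ≈ 0.3380.
So K ~ Binomial(3, 0.48/1.42): P(K = 1) = C(3,1) · (0.48/1.42)^1 · (0.94/1.42)^2 ≈ 0.4444.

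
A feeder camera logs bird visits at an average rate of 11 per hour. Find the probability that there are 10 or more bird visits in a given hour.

0.6595

With mean μ = 11 per hour,
P(N ≥ 10) = 1 − P(N ≤ 9) = 1 − Σ_{j=0}^{9} e^(−μ) μ^j/j! ≈ 0.6595.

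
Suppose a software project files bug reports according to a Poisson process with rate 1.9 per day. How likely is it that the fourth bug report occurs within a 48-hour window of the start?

Over the interval, μ = 1.9 × 2 = 3.8 (a 48-hour window = 2 days).
The fourth arrival falls in the interval iff at least 4 events occur there: P(S_4 ≤ t) = P(N ≥ 4) = 1 − P(N ≤ 3) ≈ 0.5265.

0.5265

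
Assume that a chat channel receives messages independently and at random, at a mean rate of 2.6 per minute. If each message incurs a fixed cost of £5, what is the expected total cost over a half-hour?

E[N] = 2.6 × 30 = 78 (a half-hour = 30 minutes); E[cost] = 78 × £5 = £390.

£390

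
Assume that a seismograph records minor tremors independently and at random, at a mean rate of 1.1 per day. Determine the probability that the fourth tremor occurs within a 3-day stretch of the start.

Over the interval, μ = 1.1 × 3 = 3.3 (a 3-day stretch = 3 days).
The fourth arrival falls in the interval iff at least 4 events occur there: P(S_4 ≤ t) = P(N ≥ 4) = 1 − P(N ≤ 3) ≈ 0.4197.

0.4197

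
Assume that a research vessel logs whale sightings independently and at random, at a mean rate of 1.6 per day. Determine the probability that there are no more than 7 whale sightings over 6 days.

0.2584

Over the interval, μ = 1.6 × 6 = 9.6 (6 days).
P(N ≤ 7) = Σ_{j=0}^{7} e^(−μ) μ^j/j! ≈ 0.2584.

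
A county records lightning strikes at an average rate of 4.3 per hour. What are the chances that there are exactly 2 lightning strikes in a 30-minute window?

Over the interval, μ = 4.3 × 0.5 = 2.15 (a 30-minute window = 0.5 hours).
P(N = 2) = e^(−μ) μ^2/2! = e^(−2.15) · 2.15^2/2 ≈ 0.2692.

0.2692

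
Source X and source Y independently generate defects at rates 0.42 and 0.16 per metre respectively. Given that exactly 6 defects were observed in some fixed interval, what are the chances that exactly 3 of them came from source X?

Given the total, each event is independently from source X with probability p = λ_X/(λ_X+λ_Y) = 0.42/0.58 ≈ 0.7241.
So K ~ Binomial(6, 0.42/0.58): P(K = 3) = C(6,3) · (0.42/0.58)^3 · (0.16/0.58)^3 ≈ 0.1594.

0.1594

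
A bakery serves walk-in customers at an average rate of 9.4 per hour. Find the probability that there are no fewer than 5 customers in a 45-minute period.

Over the interval, μ = 9.4 × 0.75 = 7.05 (a 45-minute period = 0.75 hours).
P(N ≥ 5) = 1 − P(N ≤ 4) = 1 − Σ_{j=0}^{4} e^(−μ) μ^j/j! ≈ 0.8315.

0.8315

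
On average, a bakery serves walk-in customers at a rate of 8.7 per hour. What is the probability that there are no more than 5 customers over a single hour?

With mean μ = 8.7 per hour,
P(N ≤ 5) = Σ_{j=0}^{5} e^(−μ) μ^j/j! ≈ 0.1352.

0.1352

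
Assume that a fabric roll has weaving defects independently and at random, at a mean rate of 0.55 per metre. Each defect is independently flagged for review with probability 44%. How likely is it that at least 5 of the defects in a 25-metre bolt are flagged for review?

0.7216

Thinning: the defects that are flagged for review themselves form a Poisson process with rate 0.44 × 0.55 = 0.242 per metre.
Over the interval, μ = 0.242 × 25 = 6.05 (a 25-metre bolt = 25 metres).
P(N ≥ 5) = 1 − P(N ≤ 4) ≈ 0.7216.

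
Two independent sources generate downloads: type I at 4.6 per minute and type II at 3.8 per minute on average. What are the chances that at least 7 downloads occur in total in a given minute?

0.7330

Independent Poisson processes superpose: combined rate λ = 4.6 + 3.8 = 8.4 per minute.
So μ = 8.4.
P(N ≥ 7) = 1 − P(N ≤ 6) ≈ 0.7330.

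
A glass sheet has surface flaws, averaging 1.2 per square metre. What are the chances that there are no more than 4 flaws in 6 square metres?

0.1555

Over the interval, μ = 1.2 × 6 = 7.2 (6 square metres).
P(N ≤ 4) = Σ_{j=0}^{4} e^(−μ) μ^j/j! ≈ 0.1555.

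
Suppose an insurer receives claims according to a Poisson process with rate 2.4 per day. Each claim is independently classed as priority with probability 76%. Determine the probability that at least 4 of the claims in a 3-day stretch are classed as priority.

Thinning: the claims that are classed as priority themselves form a Poisson process with rate 0.76 × 2.4 = 1.824 per day.
Over the interval, μ = 1.824 × 3 = 5.472 (a 3-day stretch = 3 days).
P(N ≥ 4) = 1 − P(N ≤ 3) ≈ 0.7951.

0.7951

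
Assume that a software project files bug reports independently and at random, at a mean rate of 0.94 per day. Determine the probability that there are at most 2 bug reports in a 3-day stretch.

0.4647

Over the interval, μ = 0.94 × 3 = 2.82 (a 3-day stretch = 3 days).
P(N ≤ 2) = Σ_{j=0}^{2} e^(−μ) μ^j/j! ≈ 0.4647.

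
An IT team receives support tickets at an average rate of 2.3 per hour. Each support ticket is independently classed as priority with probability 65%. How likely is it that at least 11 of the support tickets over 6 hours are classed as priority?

Thinning: the support tickets that are classed as priority themselves form a Poisson process with rate 0.65 × 2.3 = 1.495 per hour.
Over the interval, μ = 1.495 × 6 = 8.97 (6 hours).
P(N ≥ 11) = 1 − P(N ≤ 10) ≈ 0.2905.

0.2905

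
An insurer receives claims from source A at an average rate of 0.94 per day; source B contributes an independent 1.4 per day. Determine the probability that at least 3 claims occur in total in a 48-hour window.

0.8457

Independent Poisson processes superpose: combined rate λ = 0.94 + 1.4 = 2.34 per day.
Over the interval, μ = 2.34 × 2 = 4.68 (a 48-hour window = 2 days).
P(N ≥ 3) = 1 − P(N ≤ 2) ≈ 0.8457.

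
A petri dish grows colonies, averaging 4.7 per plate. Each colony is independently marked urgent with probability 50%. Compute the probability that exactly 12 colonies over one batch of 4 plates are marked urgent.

Thinning: the colonies that are marked urgent themselves form a Poisson process with rate 0.5 × 4.7 = 2.35 per plate.
Over the interval, μ = 2.35 × 4 = 9.4 (a batch of 4 plates = 4 plates).
P(N = 12) = e^(−9.4) · 9.4^12/12! ≈ 0.0822.

0.0822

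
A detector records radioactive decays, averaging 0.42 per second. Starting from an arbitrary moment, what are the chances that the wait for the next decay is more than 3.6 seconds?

0.2205

The wait for the next event is exponential with rate λ = 0.42 per second.
P(T > 3.6) = e^(−λt) = e^(−0.42 × 3.6) = e^(−1.512) ≈ 0.2205.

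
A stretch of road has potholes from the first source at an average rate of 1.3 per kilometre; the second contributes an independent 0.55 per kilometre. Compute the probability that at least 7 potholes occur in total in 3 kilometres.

Independent Poisson processes superpose: combined rate λ = 1.3 + 0.55 = 1.85 per kilometre.
Over the interval, μ = 1.85 × 3 = 5.55 (3 kilometres).
P(N ≥ 7) = 1 − P(N ≤ 6) ≈ 0.3218.

0.3218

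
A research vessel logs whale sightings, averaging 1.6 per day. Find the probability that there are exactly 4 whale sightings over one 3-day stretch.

0.1820

Over the interval, μ = 1.6 × 3 = 4.8 (a 3-day stretch = 3 days).
P(N = 4) = e^(−μ) μ^4/4! = e^(−4.8) · 4.8^4/24 ≈ 0.1820.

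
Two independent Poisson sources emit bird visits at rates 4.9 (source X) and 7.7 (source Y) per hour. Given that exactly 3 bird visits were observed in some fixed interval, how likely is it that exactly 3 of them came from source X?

Given the total, each event is independently from source X with probability p = λ_X/(λ_X+λ_Y) = 4.9/12.6 ≈ 0.3889.
So K ~ Binomial(3, 4.9/12.6): P(K = 3) = C(3,3) · (4.9/12.6)^3 · (7.7/12.6)^0 ≈ 0.0588.

0.0588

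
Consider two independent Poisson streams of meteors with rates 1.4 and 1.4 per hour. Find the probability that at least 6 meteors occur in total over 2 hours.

Independent Poisson processes superpose: combined rate λ = 1.4 + 1.4 = 2.8 per hour.
Over the interval, μ = 2.8 × 2 = 5.6 (2 hours).
P(N ≥ 6) = 1 − P(N ≤ 5) ≈ 0.4881.

0.4881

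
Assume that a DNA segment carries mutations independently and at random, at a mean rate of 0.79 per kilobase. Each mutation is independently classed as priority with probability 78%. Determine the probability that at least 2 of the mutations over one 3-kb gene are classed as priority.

0.5515

Thinning: the mutations that are classed as priority themselves form a Poisson process with rate 0.78 × 0.79 = 0.6162 per kilobase.
Over the interval, μ = 0.6162 × 3 = 1.8486 (a 3-kb gene = 3 kilobases).
P(N ≥ 2) = 1 − P(N ≤ 1) ≈ 0.5515.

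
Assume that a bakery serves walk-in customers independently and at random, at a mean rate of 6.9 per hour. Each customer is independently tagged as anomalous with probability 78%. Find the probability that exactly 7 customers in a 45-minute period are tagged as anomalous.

0.0612

Thinning: the customers that are tagged as anomalous themselves form a Poisson process with rate 0.78 × 6.9 = 5.382 per hour.
Over the interval, μ = 5.382 × 0.75 = 4.0365 (a 45-minute period = 0.75 hours).
P(N = 7) = e^(−4.0365) · 4.0365^7/7! ≈ 0.0612.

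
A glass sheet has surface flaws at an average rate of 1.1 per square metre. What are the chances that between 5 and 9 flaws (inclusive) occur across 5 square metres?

0.5887

Over the interval, μ = 1.1 × 5 = 5.5 (5 square metres).
P(5 ≤ N ≤ 9) = Σ_{j=5}^{9} e^(−5.5) · 5.5^j/j! ≈ 0.5887.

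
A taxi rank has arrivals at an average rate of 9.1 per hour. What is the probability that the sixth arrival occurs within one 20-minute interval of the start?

Over the interval, μ = 9.1 × 1/3 ≈ 3.03333 (a 20-minute interval = 1/3 hours).
The sixth arrival falls in the interval iff at least 6 events occur there: P(S_6 ≤ t) = P(N ≥ 6) = 1 − P(N ≤ 5) ≈ 0.0873.

0.0873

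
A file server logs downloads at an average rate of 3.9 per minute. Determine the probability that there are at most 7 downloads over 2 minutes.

Over the interval, μ = 3.9 × 2 = 7.8 (2 minutes).
P(N ≤ 7) = Σ_{j=0}^{7} e^(−μ) μ^j/j! ≈ 0.4812.

0.4812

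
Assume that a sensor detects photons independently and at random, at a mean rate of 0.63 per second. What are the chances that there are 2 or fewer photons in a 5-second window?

Over the interval, μ = 0.63 × 5 = 3.15 (a 5-second window = 5 seconds).
P(N ≤ 2) = Σ_{j=0}^{2} e^(−μ) μ^j/j! ≈ 0.3904.

0.3904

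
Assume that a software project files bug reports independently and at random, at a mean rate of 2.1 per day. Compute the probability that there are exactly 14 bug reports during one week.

Over the interval, μ = 2.1 × 7 = 14.7 (a week = 7 days).
P(N = 14) = e^(−μ) μ^14/14! = e^(−14.7) · 14.7^14/87178291200 ≈ 0.1042.

0.1042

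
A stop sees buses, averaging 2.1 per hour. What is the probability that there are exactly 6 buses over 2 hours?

Over the interval, μ = 2.1 × 2 = 4.2 (2 hours).
P(N = 6) = e^(−μ) μ^6/6! = e^(−4.2) · 4.2^6/720 ≈ 0.1143.

0.1143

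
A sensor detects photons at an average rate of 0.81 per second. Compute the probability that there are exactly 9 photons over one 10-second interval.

0.1256

Over the interval, μ = 0.81 × 10 = 8.1 (a 10-second interval = 10 seconds).
P(N = 9) = e^(−μ) μ^9/9! = e^(−8.1) · 8.1^9/362880 ≈ 0.1256.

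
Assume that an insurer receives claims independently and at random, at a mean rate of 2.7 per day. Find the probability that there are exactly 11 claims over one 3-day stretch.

0.0749

Over the interval, μ = 2.7 × 3 = 8.1 (a 3-day stretch = 3 days).
P(N = 11) = e^(−μ) μ^11/11! = e^(−8.1) · 8.1^11/39916800 ≈ 0.0749.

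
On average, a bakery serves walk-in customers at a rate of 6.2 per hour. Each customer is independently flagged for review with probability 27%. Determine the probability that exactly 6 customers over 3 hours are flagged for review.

Thinning: the customers that are flagged for review themselves form a Poisson process with rate 0.27 × 6.2 = 1.674 per hour.
Over the interval, μ = 1.674 × 3 = 5.022 (3 hours).
P(N = 6) = e^(−5.022) · 5.022^6/6! ≈ 0.1469.

0.1469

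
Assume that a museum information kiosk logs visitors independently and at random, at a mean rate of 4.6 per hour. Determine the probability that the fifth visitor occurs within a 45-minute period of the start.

Over the interval, μ = 4.6 × 0.75 = 3.45 (a 45-minute period = 0.75 hours).
The fifth arrival falls in the interval iff at least 5 events occur there: P(S_5 ≤ t) = P(N ≥ 5) = 1 − P(N ≤ 4) ≈ 0.2651.

0.2651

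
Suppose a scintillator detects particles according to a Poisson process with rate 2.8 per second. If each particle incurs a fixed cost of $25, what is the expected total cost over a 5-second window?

$350

E[N] = 2.8 × 5 = 14 (a 5-second window = 5 seconds); E[cost] = 14 × $25 = $350.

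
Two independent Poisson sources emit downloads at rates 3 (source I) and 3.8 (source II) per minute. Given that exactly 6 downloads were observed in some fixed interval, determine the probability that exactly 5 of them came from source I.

0.0560

Given the total, each event is independently from source I with probability p = λ_I/(λ_I+λ_II) = 3/6.8 ≈ 0.4412.
So K ~ Binomial(6, 3/6.8): P(K = 5) = C(6,5) · (3/6.8)^5 · (3.8/6.8)^1 ≈ 0.0560.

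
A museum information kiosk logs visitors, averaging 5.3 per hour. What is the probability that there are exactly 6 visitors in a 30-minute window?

0.0340

Over the interval, μ = 5.3 × 0.5 = 2.65 (a 30-minute window = 0.5 hours).
P(N = 6) = e^(−μ) μ^6/6! = e^(−2.65) · 2.65^6/720 ≈ 0.0340.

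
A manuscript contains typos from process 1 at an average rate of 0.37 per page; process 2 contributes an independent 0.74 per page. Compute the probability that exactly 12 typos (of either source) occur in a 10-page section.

Independent Poisson processes superpose: combined rate λ = 0.37 + 0.74 = 1.11 per page.
Over the interval, μ = 1.11 × 10 = 11.1 (a 10-page section = 10 pages).
P(N = 12) = e^(−11.1) · 11.1^12/12! ≈ 0.1104.

0.1104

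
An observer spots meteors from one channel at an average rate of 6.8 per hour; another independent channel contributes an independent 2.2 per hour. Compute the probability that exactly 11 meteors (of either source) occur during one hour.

0.0970

Independent Poisson processes superpose: combined rate λ = 6.8 + 2.2 = 9 per hour.
So μ = 9.
P(N = 11) = e^(−9) · 9^11/11! ≈ 0.0970.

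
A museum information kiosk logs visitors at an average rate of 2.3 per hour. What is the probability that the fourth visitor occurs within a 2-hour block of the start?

Over the interval, μ = 2.3 × 2 = 4.6 (a 2-hour block = 2 hours).
The fourth arrival falls in the interval iff at least 4 events occur there: P(S_4 ≤ t) = P(N ≥ 4) = 1 − P(N ≤ 3) ≈ 0.6743.

0.6743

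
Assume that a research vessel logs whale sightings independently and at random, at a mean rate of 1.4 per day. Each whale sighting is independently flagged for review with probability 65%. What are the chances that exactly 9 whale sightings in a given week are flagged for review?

0.0815

Thinning: the whale sightings that are flagged for review themselves form a Poisson process with rate 0.65 × 1.4 = 0.91 per day.
Over the interval, μ = 0.91 × 7 = 6.37 (a week = 7 days).
P(N = 9) = e^(−6.37) · 6.37^9/9! ≈ 0.0815.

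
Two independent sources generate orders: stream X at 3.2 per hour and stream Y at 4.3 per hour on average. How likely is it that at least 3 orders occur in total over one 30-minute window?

Independent Poisson processes superpose: combined rate λ = 3.2 + 4.3 = 7.5 per hour.
Over the interval, μ = 7.5 × 0.5 = 3.75 (a 30-minute window = 0.5 hours).
P(N ≥ 3) = 1 − P(N ≤ 2) ≈ 0.7229.

0.7229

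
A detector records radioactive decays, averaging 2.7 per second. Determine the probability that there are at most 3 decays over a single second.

0.7141

With mean μ = 2.7 per second,
P(N ≤ 3) = Σ_{j=0}^{3} e^(−μ) μ^j/j! ≈ 0.7141.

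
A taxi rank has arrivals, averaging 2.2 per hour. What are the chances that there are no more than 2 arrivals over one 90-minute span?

0.3594

Over the interval, μ = 2.2 × 1.5 = 3.3 (a 90-minute span = 1.5 hours).
P(N ≤ 2) = Σ_{j=0}^{2} e^(−μ) μ^j/j! ≈ 0.3594.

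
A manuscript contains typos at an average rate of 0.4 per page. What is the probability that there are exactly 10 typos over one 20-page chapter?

0.0993

Over the interval, μ = 0.4 × 20 = 8 (a 20-page chapter = 20 pages).
P(N = 10) = e^(−μ) μ^10/10! = e^(−8) · 8^10/3628800 ≈ 0.0993.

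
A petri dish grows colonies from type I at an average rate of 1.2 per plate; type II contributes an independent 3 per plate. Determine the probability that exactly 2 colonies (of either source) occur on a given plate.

Independent Poisson processes superpose: combined rate λ = 1.2 + 3 = 4.2 per plate.
So μ = 4.2.
P(N = 2) = e^(−4.2) · 4.2^2/2! ≈ 0.1323.

0.1323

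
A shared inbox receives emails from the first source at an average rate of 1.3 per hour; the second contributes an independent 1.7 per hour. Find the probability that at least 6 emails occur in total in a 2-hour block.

Independent Poisson processes superpose: combined rate λ = 1.3 + 1.7 = 3 per hour.
Over the interval, μ = 3 × 2 = 6 (a 2-hour block = 2 hours).
P(N ≥ 6) = 1 − P(N ≤ 5) ≈ 0.5543.

0.5543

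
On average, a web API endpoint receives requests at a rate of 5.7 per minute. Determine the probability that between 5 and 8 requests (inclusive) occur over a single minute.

0.5494

With mean μ = 5.7 per minute,
P(5 ≤ N ≤ 8) = Σ_{j=5}^{8} e^(−5.7) · 5.7^j/j! ≈ 0.5494.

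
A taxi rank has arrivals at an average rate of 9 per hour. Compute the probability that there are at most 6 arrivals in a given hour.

0.2068

With mean μ = 9 per hour,
P(N ≤ 6) = Σ_{j=0}^{6} e^(−μ) μ^j/j! ≈ 0.2068.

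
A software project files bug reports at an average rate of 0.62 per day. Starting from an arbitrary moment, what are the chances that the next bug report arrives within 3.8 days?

Inter-arrival times are exponential with rate λ = 0.62 per day.
P(T ≤ 3.8) = 1 − e^(−λt) = 1 − e^(−0.62 × 3.8) = 1 − e^(−2.356) ≈ 0.9052.

0.9052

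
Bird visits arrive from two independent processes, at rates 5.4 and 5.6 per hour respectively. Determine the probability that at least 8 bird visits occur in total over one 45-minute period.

Independent Poisson processes superpose: combined rate λ = 5.4 + 5.6 = 11 per hour.
Over the interval, μ = 11 × 0.75 = 8.25 (a 45-minute period = 0.75 hours).
P(N ≥ 8) = 1 − P(N ≤ 7) ≈ 0.5814.

0.5814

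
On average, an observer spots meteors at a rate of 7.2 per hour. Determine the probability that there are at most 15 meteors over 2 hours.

0.6293

Over the interval, μ = 7.2 × 2 = 14.4 (2 hours).
P(N ≤ 15) = Σ_{j=0}^{15} e^(−μ) μ^j/j! ≈ 0.6293.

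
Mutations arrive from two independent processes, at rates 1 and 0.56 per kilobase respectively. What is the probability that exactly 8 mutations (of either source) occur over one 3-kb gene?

Independent Poisson processes superpose: combined rate λ = 1 + 0.56 = 1.56 per kilobase.
Over the interval, μ = 1.56 × 3 = 4.68 (a 3-kb gene = 3 kilobases).
P(N = 8) = e^(−4.68) · 4.68^8/8! ≈ 0.0530.

0.0530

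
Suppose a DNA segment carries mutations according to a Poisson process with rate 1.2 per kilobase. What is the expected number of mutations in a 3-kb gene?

3.6

E[N] = λt = 1.2 × 3 = 3.6 (a 3-kb gene = 3 kilobases).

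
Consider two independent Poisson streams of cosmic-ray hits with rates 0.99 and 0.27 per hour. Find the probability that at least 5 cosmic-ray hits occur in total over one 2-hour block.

Independent Poisson processes superpose: combined rate λ = 0.99 + 0.27 = 1.26 per hour.
Over the interval, μ = 1.26 × 2 = 2.52 (a 2-hour block = 2 hours).
P(N ≥ 5) = 1 − P(N ≤ 4) ≈ 0.1115.

0.1115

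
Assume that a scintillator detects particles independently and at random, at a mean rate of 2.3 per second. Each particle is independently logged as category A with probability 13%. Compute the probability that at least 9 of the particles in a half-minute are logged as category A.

0.5404

Thinning: the particles that are logged as category A themselves form a Poisson process with rate 0.13 × 2.3 = 0.299 per second.
Over the interval, μ = 0.299 × 30 = 8.97 (a half-minute = 30 seconds).
P(N ≥ 9) = 1 − P(N ≤ 8) ≈ 0.5404.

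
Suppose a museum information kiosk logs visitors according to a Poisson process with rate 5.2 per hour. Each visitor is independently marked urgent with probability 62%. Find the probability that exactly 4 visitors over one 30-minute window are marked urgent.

Thinning: the visitors that are marked urgent themselves form a Poisson process with rate 0.62 × 5.2 = 3.224 per hour.
Over the interval, μ = 3.224 × 0.5 = 1.612 (a 30-minute window = 0.5 hours).
P(N = 4) = e^(−1.612) · 1.612^4/4! ≈ 0.0561.

0.0561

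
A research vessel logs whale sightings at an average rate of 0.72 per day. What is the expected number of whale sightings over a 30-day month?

E[N] = λt = 0.72 × 30 = 21.6 (a 30-day month = 30 days).

21.6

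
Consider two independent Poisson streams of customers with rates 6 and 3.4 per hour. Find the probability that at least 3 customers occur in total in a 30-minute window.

Independent Poisson processes superpose: combined rate λ = 6 + 3.4 = 9.4 per hour.
Over the interval, μ = 9.4 × 0.5 = 4.7 (a 30-minute window = 0.5 hours).
P(N ≥ 3) = 1 − P(N ≤ 2) ≈ 0.8477.

0.8477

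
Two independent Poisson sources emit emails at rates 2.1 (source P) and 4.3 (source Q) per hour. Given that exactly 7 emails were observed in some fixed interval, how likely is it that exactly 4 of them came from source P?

Given the total, each event is independently from source P with probability p = λ_P/(λ_P+λ_Q) = 2.1/6.4 ≈ 0.3281.
So K ~ Binomial(7, 2.1/6.4): P(K = 4) = C(7,4) · (2.1/6.4)^4 · (4.3/6.4)^3 ≈ 0.1231.

0.1231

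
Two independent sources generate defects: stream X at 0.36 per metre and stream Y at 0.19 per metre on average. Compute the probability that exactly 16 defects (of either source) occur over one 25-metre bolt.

Independent Poisson processes superpose: combined rate λ = 0.36 + 0.19 = 0.55 per metre.
Over the interval, μ = 0.55 × 25 = 13.75 (a 25-metre bolt = 25 metres).
P(N = 16) = e^(−13.75) · 13.75^16/16! ≈ 0.0833.

0.0833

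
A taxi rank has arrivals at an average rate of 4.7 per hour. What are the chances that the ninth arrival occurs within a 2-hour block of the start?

0.5958

Over the interval, μ = 4.7 × 2 = 9.4 (a 2-hour block = 2 hours).
The ninth arrival falls in the interval iff at least 9 events occur there: P(S_9 ≤ t) = P(N ≥ 9) = 1 − P(N ≤ 8) ≈ 0.5958.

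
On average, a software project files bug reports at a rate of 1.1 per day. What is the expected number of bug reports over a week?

7.7

E[N] = λt = 1.1 × 7 = 7.7 (a week = 7 days).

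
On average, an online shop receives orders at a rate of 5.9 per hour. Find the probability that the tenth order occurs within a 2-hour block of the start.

Over the interval, μ = 5.9 × 2 = 11.8 (a 2-hour block = 2 hours).
The tenth arrival falls in the interval iff at least 10 events occur there: P(S_10 ≤ t) = P(N ≥ 10) = 1 − P(N ≤ 9) ≈ 0.7397.

0.7397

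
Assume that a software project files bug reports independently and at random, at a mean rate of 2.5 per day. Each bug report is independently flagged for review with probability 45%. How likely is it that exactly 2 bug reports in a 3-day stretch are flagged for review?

Thinning: the bug reports that are flagged for review themselves form a Poisson process with rate 0.45 × 2.5 = 1.125 per day.
Over the interval, μ = 1.125 × 3 = 3.375 (a 3-day stretch = 3 days).
P(N = 2) = e^(−3.375) · 3.375^2/2! ≈ 0.1949.

0.1949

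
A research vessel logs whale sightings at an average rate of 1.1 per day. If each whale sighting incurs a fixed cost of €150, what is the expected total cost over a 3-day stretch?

E[N] = 1.1 × 3 = 3.3 (a 3-day stretch = 3 days); E[cost] = 3.3 × €150 = €495.

€495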